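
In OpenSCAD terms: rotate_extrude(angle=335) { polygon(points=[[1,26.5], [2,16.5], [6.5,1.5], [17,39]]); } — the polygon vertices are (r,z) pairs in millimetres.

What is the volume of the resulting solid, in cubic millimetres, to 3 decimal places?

Profile (r,z), 4 vertices: (1,26.5) (2,16.5) (6.5,1.5) (17,39)
edge 0: (1,26.5)→(2,16.5)  cross = 1·16.5 − 2·26.5 = -36.5000; (r_i+r_j)·cross = 3·-36.5000 = -109.5000
edge 1: (2,16.5)→(6.5,1.5)  cross = 2·1.5 − 6.5·16.5 = -104.2500; (r_i+r_j)·cross = 8.5·-104.2500 = -886.1250
edge 2: (6.5,1.5)→(17,39)  cross = 6.5·39 − 17·1.5 = 228.0000; (r_i+r_j)·cross = 23.5·228.0000 = 5358.0000
edge 3: (17,39)→(1,26.5)  cross = 17·26.5 − 1·39 = 411.5000; (r_i+r_j)·cross = 18·411.5000 = 7407.0000
Σcross = 498.7500 → A = |Σcross|/2 = 249.3750 mm²
Σ(r_i+r_j)·cross = 11769.3750 → first moment M = |Σ|/6 = 1961.5625
R_c = M/A = 1961.5625/249.3750 = 7.8659 mm
θ = 335° = 5.846853 rad
V = θ·R_c·A = 5.846853·7.8659·249.3750 = 11468.968 mm³

Volume = 11468.968 mm³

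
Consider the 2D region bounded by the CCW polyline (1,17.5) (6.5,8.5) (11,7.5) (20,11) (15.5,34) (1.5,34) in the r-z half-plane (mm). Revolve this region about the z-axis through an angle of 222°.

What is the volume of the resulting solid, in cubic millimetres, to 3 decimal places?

Volume = 15297.285 mm³

Profile (r,z), 6 vertices: (1,17.5) (6.5,8.5) (11,7.5) (20,11) (15.5,34) (1.5,34)
edge 0: (1,17.5)→(6.5,8.5)  cross = 1·8.5 − 6.5·17.5 = -105.2500; (r_i+r_j)·cross = 7.5·-105.2500 = -789.3750
edge 1: (6.5,8.5)→(11,7.5)  cross = 6.5·7.5 − 11·8.5 = -44.7500; (r_i+r_j)·cross = 17.5·-44.7500 = -783.1250
edge 2: (11,7.5)→(20,11)  cross = 11·11 − 20·7.5 = -29.0000; (r_i+r_j)·cross = 31·-29.0000 = -899.0000
edge 3: (20,11)→(15.5,34)  cross = 20·34 − 15.5·11 = 509.5000; (r_i+r_j)·cross = 35.5·509.5000 = 18087.2500
edge 4: (15.5,34)→(1.5,34)  cross = 15.5·34 − 1.5·34 = 476.0000; (r_i+r_j)·cross = 17·476.0000 = 8092.0000
edge 5: (1.5,34)→(1,17.5)  cross = 1.5·17.5 − 1·34 = -7.7500; (r_i+r_j)·cross = 2.5·-7.7500 = -19.3750
Σcross = 798.7500 → A = |Σcross|/2 = 399.3750 mm²
Σ(r_i+r_j)·cross = 23688.3750 → first moment M = |Σ|/6 = 3948.0625
R_c = M/A = 3948.0625/399.3750 = 9.8856 mm
θ = 222° = 3.874631 rad
V = θ·R_c·A = 3.874631·9.8856·399.3750 = 15297.285 mm³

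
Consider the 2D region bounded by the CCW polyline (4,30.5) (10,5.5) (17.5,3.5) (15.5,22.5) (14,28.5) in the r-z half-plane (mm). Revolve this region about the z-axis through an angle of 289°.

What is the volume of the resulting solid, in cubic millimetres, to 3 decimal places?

Profile (r,z), 5 vertices: (4,30.5) (10,5.5) (17.5,3.5) (15.5,22.5) (14,28.5)
edge 0: (4,30.5)→(10,5.5)  cross = 4·5.5 − 10·30.5 = -283.0000; (r_i+r_j)·cross = 14·-283.0000 = -3962.0000
edge 1: (10,5.5)→(17.5,3.5)  cross = 10·3.5 − 17.5·5.5 = -61.2500; (r_i+r_j)·cross = 27.5·-61.2500 = -1684.3750
edge 2: (17.5,3.5)→(15.5,22.5)  cross = 17.5·22.5 − 15.5·3.5 = 339.5000; (r_i+r_j)·cross = 33·339.5000 = 11203.5000
edge 3: (15.5,22.5)→(14,28.5)  cross = 15.5·28.5 − 14·22.5 = 126.7500; (r_i+r_j)·cross = 29.5·126.7500 = 3739.1250
edge 4: (14,28.5)→(4,30.5)  cross = 14·30.5 − 4·28.5 = 313.0000; (r_i+r_j)·cross = 18·313.0000 = 5634.0000
Σcross = 435.0000 → A = |Σcross|/2 = 217.5000 mm²
Σ(r_i+r_j)·cross = 14930.2500 → first moment M = |Σ|/6 = 2488.3750
R_c = M/A = 2488.3750/217.5000 = 11.4408 mm
θ = 289° = 5.044002 rad
V = θ·R_c·A = 5.044002·11.4408·217.5000 = 12551.367 mm³

Volume = 12551.367 mm³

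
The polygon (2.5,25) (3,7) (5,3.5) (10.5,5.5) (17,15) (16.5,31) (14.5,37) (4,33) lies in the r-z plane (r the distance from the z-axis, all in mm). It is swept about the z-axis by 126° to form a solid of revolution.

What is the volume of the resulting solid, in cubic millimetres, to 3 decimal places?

Volume = 7948.563 mm³

Profile (r,z), 8 vertices: (2.5,25) (3,7) (5,3.5) (10.5,5.5) (17,15) (16.5,31) (14.5,37) (4,33)
edge 0: (2.5,25)→(3,7)  cross = 2.5·7 − 3·25 = -57.5000; (r_i+r_j)·cross = 5.5·-57.5000 = -316.2500
edge 1: (3,7)→(5,3.5)  cross = 3·3.5 − 5·7 = -24.5000; (r_i+r_j)·cross = 8·-24.5000 = -196.0000
edge 2: (5,3.5)→(10.5,5.5)  cross = 5·5.5 − 10.5·3.5 = -9.2500; (r_i+r_j)·cross = 15.5·-9.2500 = -143.3750
edge 3: (10.5,5.5)→(17,15)  cross = 10.5·15 − 17·5.5 = 64.0000; (r_i+r_j)·cross = 27.5·64.0000 = 1760.0000
edge 4: (17,15)→(16.5,31)  cross = 17·31 − 16.5·15 = 279.5000; (r_i+r_j)·cross = 33.5·279.5000 = 9363.2500
edge 5: (16.5,31)→(14.5,37)  cross = 16.5·37 − 14.5·31 = 161.0000; (r_i+r_j)·cross = 31·161.0000 = 4991.0000
edge 6: (14.5,37)→(4,33)  cross = 14.5·33 − 4·37 = 330.5000; (r_i+r_j)·cross = 18.5·330.5000 = 6114.2500
edge 7: (4,33)→(2.5,25)  cross = 4·25 − 2.5·33 = 17.5000; (r_i+r_j)·cross = 6.5·17.5000 = 113.7500
Σcross = 761.2500 → A = |Σcross|/2 = 380.6250 mm²
Σ(r_i+r_j)·cross = 21686.6250 → first moment M = |Σ|/6 = 3614.4375
R_c = M/A = 3614.4375/380.6250 = 9.4961 mm
θ = 126° = 2.199115 rad
V = θ·R_c·A = 2.199115·9.4961·380.6250 = 7948.563 mm³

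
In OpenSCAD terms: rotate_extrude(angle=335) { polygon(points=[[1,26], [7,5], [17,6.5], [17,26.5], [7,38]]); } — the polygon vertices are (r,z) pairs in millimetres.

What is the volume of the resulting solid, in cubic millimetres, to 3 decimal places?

Profile (r,z), 5 vertices: (1,26) (7,5) (17,6.5) (17,26.5) (7,38)
edge 0: (1,26)→(7,5)  cross = 1·5 − 7·26 = -177.0000; (r_i+r_j)·cross = 8·-177.0000 = -1416.0000
edge 1: (7,5)→(17,6.5)  cross = 7·6.5 − 17·5 = -39.5000; (r_i+r_j)·cross = 24·-39.5000 = -948.0000
edge 2: (17,6.5)→(17,26.5)  cross = 17·26.5 − 17·6.5 = 340.0000; (r_i+r_j)·cross = 34·340.0000 = 11560.0000
edge 3: (17,26.5)→(7,38)  cross = 17·38 − 7·26.5 = 460.5000; (r_i+r_j)·cross = 24·460.5000 = 11052.0000
edge 4: (7,38)→(1,26)  cross = 7·26 − 1·38 = 144.0000; (r_i+r_j)·cross = 8·144.0000 = 1152.0000
Σcross = 728.0000 → A = |Σcross|/2 = 364.0000 mm²
Σ(r_i+r_j)·cross = 21400.0000 → first moment M = |Σ|/6 = 3566.6667
R_c = M/A = 3566.6667/364.0000 = 9.7985 mm
θ = 335° = 5.846853 rad
V = θ·R_c·A = 5.846853·9.7985·364.0000 = 20853.776 mm³

Volume = 20853.776 mm³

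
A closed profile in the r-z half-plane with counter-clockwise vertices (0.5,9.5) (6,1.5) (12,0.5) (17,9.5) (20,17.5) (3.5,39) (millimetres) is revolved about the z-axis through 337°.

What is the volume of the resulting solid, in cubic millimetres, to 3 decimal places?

Volume = 22886.907 mm³

Profile (r,z), 6 vertices: (0.5,9.5) (6,1.5) (12,0.5) (17,9.5) (20,17.5) (3.5,39)
edge 0: (0.5,9.5)→(6,1.5)  cross = 0.5·1.5 − 6·9.5 = -56.2500; (r_i+r_j)·cross = 6.5·-56.2500 = -365.6250
edge 1: (6,1.5)→(12,0.5)  cross = 6·0.5 − 12·1.5 = -15.0000; (r_i+r_j)·cross = 18·-15.0000 = -270.0000
edge 2: (12,0.5)→(17,9.5)  cross = 12·9.5 − 17·0.5 = 105.5000; (r_i+r_j)·cross = 29·105.5000 = 3059.5000
edge 3: (17,9.5)→(20,17.5)  cross = 17·17.5 − 20·9.5 = 107.5000; (r_i+r_j)·cross = 37·107.5000 = 3977.5000
edge 4: (20,17.5)→(3.5,39)  cross = 20·39 − 3.5·17.5 = 718.7500; (r_i+r_j)·cross = 23.5·718.7500 = 16890.6250
edge 5: (3.5,39)→(0.5,9.5)  cross = 3.5·9.5 − 0.5·39 = 13.7500; (r_i+r_j)·cross = 4·13.7500 = 55.0000
Σcross = 874.2500 → A = |Σcross|/2 = 437.1250 mm²
Σ(r_i+r_j)·cross = 23347.0000 → first moment M = |Σ|/6 = 3891.1667
R_c = M/A = 3891.1667/437.1250 = 8.9017 mm
θ = 337° = 5.881760 rad
V = θ·R_c·A = 5.881760·8.9017·437.1250 = 22886.907 mm³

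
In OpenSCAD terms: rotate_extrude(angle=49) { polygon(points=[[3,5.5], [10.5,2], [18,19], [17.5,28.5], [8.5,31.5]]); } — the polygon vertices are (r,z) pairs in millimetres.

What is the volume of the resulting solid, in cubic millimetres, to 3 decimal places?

Profile (r,z), 5 vertices: (3,5.5) (10.5,2) (18,19) (17.5,28.5) (8.5,31.5)
edge 0: (3,5.5)→(10.5,2)  cross = 3·2 − 10.5·5.5 = -51.7500; (r_i+r_j)·cross = 13.5·-51.7500 = -698.6250
edge 1: (10.5,2)→(18,19)  cross = 10.5·19 − 18·2 = 163.5000; (r_i+r_j)·cross = 28.5·163.5000 = 4659.7500
edge 2: (18,19)→(17.5,28.5)  cross = 18·28.5 − 17.5·19 = 180.5000; (r_i+r_j)·cross = 35.5·180.5000 = 6407.7500
edge 3: (17.5,28.5)→(8.5,31.5)  cross = 17.5·31.5 − 8.5·28.5 = 309.0000; (r_i+r_j)·cross = 26·309.0000 = 8034.0000
edge 4: (8.5,31.5)→(3,5.5)  cross = 8.5·5.5 − 3·31.5 = -47.7500; (r_i+r_j)·cross = 11.5·-47.7500 = -549.1250
Σcross = 553.5000 → A = |Σcross|/2 = 276.7500 mm²
Σ(r_i+r_j)·cross = 17853.7500 → first moment M = |Σ|/6 = 2975.6250
R_c = M/A = 2975.6250/276.7500 = 10.7520 mm
θ = 49° = 0.855211 rad
V = θ·R_c·A = 0.855211·10.7520·276.7500 = 2544.788 mm³

Volume = 2544.788 mm³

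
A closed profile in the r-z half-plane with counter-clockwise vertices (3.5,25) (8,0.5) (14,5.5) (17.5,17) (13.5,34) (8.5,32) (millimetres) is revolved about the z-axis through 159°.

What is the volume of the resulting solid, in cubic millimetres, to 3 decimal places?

Volume = 8640.538 mm³

Profile (r,z), 6 vertices: (3.5,25) (8,0.5) (14,5.5) (17.5,17) (13.5,34) (8.5,32)
edge 0: (3.5,25)→(8,0.5)  cross = 3.5·0.5 − 8·25 = -198.2500; (r_i+r_j)·cross = 11.5·-198.2500 = -2279.8750
edge 1: (8,0.5)→(14,5.5)  cross = 8·5.5 − 14·0.5 = 37.0000; (r_i+r_j)·cross = 22·37.0000 = 814.0000
edge 2: (14,5.5)→(17.5,17)  cross = 14·17 − 17.5·5.5 = 141.7500; (r_i+r_j)·cross = 31.5·141.7500 = 4465.1250
edge 3: (17.5,17)→(13.5,34)  cross = 17.5·34 − 13.5·17 = 365.5000; (r_i+r_j)·cross = 31·365.5000 = 11330.5000
edge 4: (13.5,34)→(8.5,32)  cross = 13.5·32 − 8.5·34 = 143.0000; (r_i+r_j)·cross = 22·143.0000 = 3146.0000
edge 5: (8.5,32)→(3.5,25)  cross = 8.5·25 − 3.5·32 = 100.5000; (r_i+r_j)·cross = 12·100.5000 = 1206.0000
Σcross = 589.5000 → A = |Σcross|/2 = 294.7500 mm²
Σ(r_i+r_j)·cross = 18681.7500 → first moment M = |Σ|/6 = 3113.6250
R_c = M/A = 3113.6250/294.7500 = 10.5636 mm
θ = 159° = 2.775074 rad
V = θ·R_c·A = 2.775074·10.5636·294.7500 = 8640.538 mm³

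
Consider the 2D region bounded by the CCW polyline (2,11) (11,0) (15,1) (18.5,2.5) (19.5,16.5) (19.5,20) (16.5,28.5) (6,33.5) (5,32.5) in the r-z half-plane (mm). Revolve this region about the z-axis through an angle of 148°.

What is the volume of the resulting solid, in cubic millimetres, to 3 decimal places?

Volume = 12358.835 mm³

Profile (r,z), 9 vertices: (2,11) (11,0) (15,1) (18.5,2.5) (19.5,16.5) (19.5,20) (16.5,28.5) (6,33.5) (5,32.5)
edge 0: (2,11)→(11,0)  cross = 2·0 − 11·11 = -121.0000; (r_i+r_j)·cross = 13·-121.0000 = -1573.0000
edge 1: (11,0)→(15,1)  cross = 11·1 − 15·0 = 11.0000; (r_i+r_j)·cross = 26·11.0000 = 286.0000
edge 2: (15,1)→(18.5,2.5)  cross = 15·2.5 − 18.5·1 = 19.0000; (r_i+r_j)·cross = 33.5·19.0000 = 636.5000
edge 3: (18.5,2.5)→(19.5,16.5)  cross = 18.5·16.5 − 19.5·2.5 = 256.5000; (r_i+r_j)·cross = 38·256.5000 = 9747.0000
edge 4: (19.5,16.5)→(19.5,20)  cross = 19.5·20 − 19.5·16.5 = 68.2500; (r_i+r_j)·cross = 39·68.2500 = 2661.7500
edge 5: (19.5,20)→(16.5,28.5)  cross = 19.5·28.5 − 16.5·20 = 225.7500; (r_i+r_j)·cross = 36·225.7500 = 8127.0000
edge 6: (16.5,28.5)→(6,33.5)  cross = 16.5·33.5 − 6·28.5 = 381.7500; (r_i+r_j)·cross = 22.5·381.7500 = 8589.3750
edge 7: (6,33.5)→(5,32.5)  cross = 6·32.5 − 5·33.5 = 27.5000; (r_i+r_j)·cross = 11·27.5000 = 302.5000
edge 8: (5,32.5)→(2,11)  cross = 5·11 − 2·32.5 = -10.0000; (r_i+r_j)·cross = 7·-10.0000 = -70.0000
Σcross = 858.7500 → A = |Σcross|/2 = 429.3750 mm²
Σ(r_i+r_j)·cross = 28707.1250 → first moment M = |Σ|/6 = 4784.5208
R_c = M/A = 4784.5208/429.3750 = 11.1430 mm
θ = 148° = 2.583087 rad
V = θ·R_c·A = 2.583087·11.1430·429.3750 = 12358.835 mm³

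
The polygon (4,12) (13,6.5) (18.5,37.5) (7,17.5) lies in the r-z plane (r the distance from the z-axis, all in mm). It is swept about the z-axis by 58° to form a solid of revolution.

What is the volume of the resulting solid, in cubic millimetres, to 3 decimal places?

Profile (r,z), 4 vertices: (4,12) (13,6.5) (18.5,37.5) (7,17.5)
edge 0: (4,12)→(13,6.5)  cross = 4·6.5 − 13·12 = -130.0000; (r_i+r_j)·cross = 17·-130.0000 = -2210.0000
edge 1: (13,6.5)→(18.5,37.5)  cross = 13·37.5 − 18.5·6.5 = 367.2500; (r_i+r_j)·cross = 31.5·367.2500 = 11568.3750
edge 2: (18.5,37.5)→(7,17.5)  cross = 18.5·17.5 − 7·37.5 = 61.2500; (r_i+r_j)·cross = 25.5·61.2500 = 1561.8750
edge 3: (7,17.5)→(4,12)  cross = 7·12 − 4·17.5 = 14.0000; (r_i+r_j)·cross = 11·14.0000 = 154.0000
Σcross = 312.5000 → A = |Σcross|/2 = 156.2500 mm²
Σ(r_i+r_j)·cross = 11074.2500 → first moment M = |Σ|/6 = 1845.7083
R_c = M/A = 1845.7083/156.2500 = 11.8125 mm
θ = 58° = 1.012291 rad
V = θ·R_c·A = 1.012291·11.8125·156.2500 = 1868.394 mm³

Volume = 1868.394 mm³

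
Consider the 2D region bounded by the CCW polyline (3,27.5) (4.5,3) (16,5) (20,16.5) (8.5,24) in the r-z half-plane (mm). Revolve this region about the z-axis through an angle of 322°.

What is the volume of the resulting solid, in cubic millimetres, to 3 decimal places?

Volume = 15046.156 mm³

Profile (r,z), 5 vertices: (3,27.5) (4.5,3) (16,5) (20,16.5) (8.5,24)
edge 0: (3,27.5)→(4.5,3)  cross = 3·3 − 4.5·27.5 = -114.7500; (r_i+r_j)·cross = 7.5·-114.7500 = -860.6250
edge 1: (4.5,3)→(16,5)  cross = 4.5·5 − 16·3 = -25.5000; (r_i+r_j)·cross = 20.5·-25.5000 = -522.7500
edge 2: (16,5)→(20,16.5)  cross = 16·16.5 − 20·5 = 164.0000; (r_i+r_j)·cross = 36·164.0000 = 5904.0000
edge 3: (20,16.5)→(8.5,24)  cross = 20·24 − 8.5·16.5 = 339.7500; (r_i+r_j)·cross = 28.5·339.7500 = 9682.8750
edge 4: (8.5,24)→(3,27.5)  cross = 8.5·27.5 − 3·24 = 161.7500; (r_i+r_j)·cross = 11.5·161.7500 = 1860.1250
Σcross = 525.2500 → A = |Σcross|/2 = 262.6250 mm²
Σ(r_i+r_j)·cross = 16063.6250 → first moment M = |Σ|/6 = 2677.2708
R_c = M/A = 2677.2708/262.6250 = 10.1943 mm
θ = 322° = 5.619960 rad
V = θ·R_c·A = 5.619960·10.1943·262.6250 = 15046.156 mm³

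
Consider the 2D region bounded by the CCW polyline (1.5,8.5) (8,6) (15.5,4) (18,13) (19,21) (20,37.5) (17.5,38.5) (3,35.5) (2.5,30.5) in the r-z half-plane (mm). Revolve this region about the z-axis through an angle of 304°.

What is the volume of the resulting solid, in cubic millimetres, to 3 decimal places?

Profile (r,z), 9 vertices: (1.5,8.5) (8,6) (15.5,4) (18,13) (19,21) (20,37.5) (17.5,38.5) (3,35.5) (2.5,30.5)
edge 0: (1.5,8.5)→(8,6)  cross = 1.5·6 − 8·8.5 = -59.0000; (r_i+r_j)·cross = 9.5·-59.0000 = -560.5000
edge 1: (8,6)→(15.5,4)  cross = 8·4 − 15.5·6 = -61.0000; (r_i+r_j)·cross = 23.5·-61.0000 = -1433.5000
edge 2: (15.5,4)→(18,13)  cross = 15.5·13 − 18·4 = 129.5000; (r_i+r_j)·cross = 33.5·129.5000 = 4338.2500
edge 3: (18,13)→(19,21)  cross = 18·21 − 19·13 = 131.0000; (r_i+r_j)·cross = 37·131.0000 = 4847.0000
edge 4: (19,21)→(20,37.5)  cross = 19·37.5 − 20·21 = 292.5000; (r_i+r_j)·cross = 39·292.5000 = 11407.5000
edge 5: (20,37.5)→(17.5,38.5)  cross = 20·38.5 − 17.5·37.5 = 113.7500; (r_i+r_j)·cross = 37.5·113.7500 = 4265.6250
edge 6: (17.5,38.5)→(3,35.5)  cross = 17.5·35.5 − 3·38.5 = 505.7500; (r_i+r_j)·cross = 20.5·505.7500 = 10367.8750
edge 7: (3,35.5)→(2.5,30.5)  cross = 3·30.5 − 2.5·35.5 = 2.7500; (r_i+r_j)·cross = 5.5·2.7500 = 15.1250
edge 8: (2.5,30.5)→(1.5,8.5)  cross = 2.5·8.5 − 1.5·30.5 = -24.5000; (r_i+r_j)·cross = 4·-24.5000 = -98.0000
Σcross = 1030.7500 → A = |Σcross|/2 = 515.3750 mm²
Σ(r_i+r_j)·cross = 33149.3750 → first moment M = |Σ|/6 = 5524.8958
R_c = M/A = 5524.8958/515.3750 = 10.7201 mm
θ = 304° = 5.305801 rad
V = θ·R_c·A = 5.305801·10.7201·515.3750 = 29313.997 mm³

Volume = 29313.997 mm³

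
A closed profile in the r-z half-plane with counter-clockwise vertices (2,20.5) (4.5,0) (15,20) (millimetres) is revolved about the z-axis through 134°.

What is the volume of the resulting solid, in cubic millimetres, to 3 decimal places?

Profile (r,z), 3 vertices: (2,20.5) (4.5,0) (15,20)
edge 0: (2,20.5)→(4.5,0)  cross = 2·0 − 4.5·20.5 = -92.2500; (r_i+r_j)·cross = 6.5·-92.2500 = -599.6250
edge 1: (4.5,0)→(15,20)  cross = 4.5·20 − 15·0 = 90.0000; (r_i+r_j)·cross = 19.5·90.0000 = 1755.0000
edge 2: (15,20)→(2,20.5)  cross = 15·20.5 − 2·20 = 267.5000; (r_i+r_j)·cross = 17·267.5000 = 4547.5000
Σcross = 265.2500 → A = |Σcross|/2 = 132.6250 mm²
Σ(r_i+r_j)·cross = 5702.8750 → first moment M = |Σ|/6 = 950.4792
R_c = M/A = 950.4792/132.6250 = 7.1667 mm
θ = 134° = 2.338741 rad
V = θ·R_c·A = 2.338741·7.1667·132.6250 = 2222.925 mm³

Volume = 2222.925 mm³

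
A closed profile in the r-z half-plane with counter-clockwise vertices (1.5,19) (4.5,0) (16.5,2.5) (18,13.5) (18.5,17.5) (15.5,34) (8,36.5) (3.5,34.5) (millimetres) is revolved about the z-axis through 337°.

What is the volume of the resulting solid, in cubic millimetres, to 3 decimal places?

Volume = 28509.379 mm³

Profile (r,z), 8 vertices: (1.5,19) (4.5,0) (16.5,2.5) (18,13.5) (18.5,17.5) (15.5,34) (8,36.5) (3.5,34.5)
edge 0: (1.5,19)→(4.5,0)  cross = 1.5·0 − 4.5·19 = -85.5000; (r_i+r_j)·cross = 6·-85.5000 = -513.0000
edge 1: (4.5,0)→(16.5,2.5)  cross = 4.5·2.5 − 16.5·0 = 11.2500; (r_i+r_j)·cross = 21·11.2500 = 236.2500
edge 2: (16.5,2.5)→(18,13.5)  cross = 16.5·13.5 − 18·2.5 = 177.7500; (r_i+r_j)·cross = 34.5·177.7500 = 6132.3750
edge 3: (18,13.5)→(18.5,17.5)  cross = 18·17.5 − 18.5·13.5 = 65.2500; (r_i+r_j)·cross = 36.5·65.2500 = 2381.6250
edge 4: (18.5,17.5)→(15.5,34)  cross = 18.5·34 − 15.5·17.5 = 357.7500; (r_i+r_j)·cross = 34·357.7500 = 12163.5000
edge 5: (15.5,34)→(8,36.5)  cross = 15.5·36.5 − 8·34 = 293.7500; (r_i+r_j)·cross = 23.5·293.7500 = 6903.1250
edge 6: (8,36.5)→(3.5,34.5)  cross = 8·34.5 − 3.5·36.5 = 148.2500; (r_i+r_j)·cross = 11.5·148.2500 = 1704.8750
edge 7: (3.5,34.5)→(1.5,19)  cross = 3.5·19 − 1.5·34.5 = 14.7500; (r_i+r_j)·cross = 5·14.7500 = 73.7500
Σcross = 983.2500 → A = |Σcross|/2 = 491.6250 mm²
Σ(r_i+r_j)·cross = 29082.5000 → first moment M = |Σ|/6 = 4847.0833
R_c = M/A = 4847.0833/491.6250 = 9.8593 mm
θ = 337° = 5.881760 rad
V = θ·R_c·A = 5.881760·9.8593·491.6250 = 28509.379 mm³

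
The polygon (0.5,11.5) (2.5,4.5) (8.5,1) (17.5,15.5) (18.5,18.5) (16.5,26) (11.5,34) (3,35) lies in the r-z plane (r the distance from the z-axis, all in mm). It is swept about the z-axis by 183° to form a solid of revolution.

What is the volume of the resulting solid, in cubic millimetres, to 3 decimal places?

Profile (r,z), 8 vertices: (0.5,11.5) (2.5,4.5) (8.5,1) (17.5,15.5) (18.5,18.5) (16.5,26) (11.5,34) (3,35)
edge 0: (0.5,11.5)→(2.5,4.5)  cross = 0.5·4.5 − 2.5·11.5 = -26.5000; (r_i+r_j)·cross = 3·-26.5000 = -79.5000
edge 1: (2.5,4.5)→(8.5,1)  cross = 2.5·1 − 8.5·4.5 = -35.7500; (r_i+r_j)·cross = 11·-35.7500 = -393.2500
edge 2: (8.5,1)→(17.5,15.5)  cross = 8.5·15.5 − 17.5·1 = 114.2500; (r_i+r_j)·cross = 26·114.2500 = 2970.5000
edge 3: (17.5,15.5)→(18.5,18.5)  cross = 17.5·18.5 − 18.5·15.5 = 37.0000; (r_i+r_j)·cross = 36·37.0000 = 1332.0000
edge 4: (18.5,18.5)→(16.5,26)  cross = 18.5·26 − 16.5·18.5 = 175.7500; (r_i+r_j)·cross = 35·175.7500 = 6151.2500
edge 5: (16.5,26)→(11.5,34)  cross = 16.5·34 − 11.5·26 = 262.0000; (r_i+r_j)·cross = 28·262.0000 = 7336.0000
edge 6: (11.5,34)→(3,35)  cross = 11.5·35 − 3·34 = 300.5000; (r_i+r_j)·cross = 14.5·300.5000 = 4357.2500
edge 7: (3,35)→(0.5,11.5)  cross = 3·11.5 − 0.5·35 = 17.0000; (r_i+r_j)·cross = 3.5·17.0000 = 59.5000
Σcross = 844.2500 → A = |Σcross|/2 = 422.1250 mm²
Σ(r_i+r_j)·cross = 21733.7500 → first moment M = |Σ|/6 = 3622.2917
R_c = M/A = 3622.2917/422.1250 = 8.5811 mm
θ = 183° = 3.193953 rad
V = θ·R_c·A = 3.193953·8.5811·422.1250 = 11569.428 mm³

Volume = 11569.428 mm³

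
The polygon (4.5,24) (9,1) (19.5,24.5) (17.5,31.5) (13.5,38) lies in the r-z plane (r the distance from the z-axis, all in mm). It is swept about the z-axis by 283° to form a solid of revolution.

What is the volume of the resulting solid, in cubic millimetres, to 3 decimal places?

Profile (r,z), 5 vertices: (4.5,24) (9,1) (19.5,24.5) (17.5,31.5) (13.5,38)
edge 0: (4.5,24)→(9,1)  cross = 4.5·1 − 9·24 = -211.5000; (r_i+r_j)·cross = 13.5·-211.5000 = -2855.2500
edge 1: (9,1)→(19.5,24.5)  cross = 9·24.5 − 19.5·1 = 201.0000; (r_i+r_j)·cross = 28.5·201.0000 = 5728.5000
edge 2: (19.5,24.5)→(17.5,31.5)  cross = 19.5·31.5 − 17.5·24.5 = 185.5000; (r_i+r_j)·cross = 37·185.5000 = 6863.5000
edge 3: (17.5,31.5)→(13.5,38)  cross = 17.5·38 − 13.5·31.5 = 239.7500; (r_i+r_j)·cross = 31·239.7500 = 7432.2500
edge 4: (13.5,38)→(4.5,24)  cross = 13.5·24 − 4.5·38 = 153.0000; (r_i+r_j)·cross = 18·153.0000 = 2754.0000
Σcross = 567.7500 → A = |Σcross|/2 = 283.8750 mm²
Σ(r_i+r_j)·cross = 19923.0000 → first moment M = |Σ|/6 = 3320.5000
R_c = M/A = 3320.5000/283.8750 = 11.6970 mm
θ = 283° = 4.939282 rad
V = θ·R_c·A = 4.939282·11.6970·283.8750 = 16400.885 mm³

Volume = 16400.885 mm³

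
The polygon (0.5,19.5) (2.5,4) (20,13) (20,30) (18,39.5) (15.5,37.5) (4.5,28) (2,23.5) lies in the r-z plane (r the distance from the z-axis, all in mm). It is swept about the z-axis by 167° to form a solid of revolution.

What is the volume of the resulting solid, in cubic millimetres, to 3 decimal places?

Volume = 14422.724 mm³

Profile (r,z), 8 vertices: (0.5,19.5) (2.5,4) (20,13) (20,30) (18,39.5) (15.5,37.5) (4.5,28) (2,23.5)
edge 0: (0.5,19.5)→(2.5,4)  cross = 0.5·4 − 2.5·19.5 = -46.7500; (r_i+r_j)·cross = 3·-46.7500 = -140.2500
edge 1: (2.5,4)→(20,13)  cross = 2.5·13 − 20·4 = -47.5000; (r_i+r_j)·cross = 22.5·-47.5000 = -1068.7500
edge 2: (20,13)→(20,30)  cross = 20·30 − 20·13 = 340.0000; (r_i+r_j)·cross = 40·340.0000 = 13600.0000
edge 3: (20,30)→(18,39.5)  cross = 20·39.5 − 18·30 = 250.0000; (r_i+r_j)·cross = 38·250.0000 = 9500.0000
edge 4: (18,39.5)→(15.5,37.5)  cross = 18·37.5 − 15.5·39.5 = 62.7500; (r_i+r_j)·cross = 33.5·62.7500 = 2102.1250
edge 5: (15.5,37.5)→(4.5,28)  cross = 15.5·28 − 4.5·37.5 = 265.2500; (r_i+r_j)·cross = 20·265.2500 = 5305.0000
edge 6: (4.5,28)→(2,23.5)  cross = 4.5·23.5 − 2·28 = 49.7500; (r_i+r_j)·cross = 6.5·49.7500 = 323.3750
edge 7: (2,23.5)→(0.5,19.5)  cross = 2·19.5 − 0.5·23.5 = 27.2500; (r_i+r_j)·cross = 2.5·27.2500 = 68.1250
Σcross = 900.7500 → A = |Σcross|/2 = 450.3750 mm²
Σ(r_i+r_j)·cross = 29689.6250 → first moment M = |Σ|/6 = 4948.2708
R_c = M/A = 4948.2708/450.3750 = 10.9870 mm
θ = 167° = 2.914700 rad
V = θ·R_c·A = 2.914700·10.9870·450.3750 = 14422.724 mm³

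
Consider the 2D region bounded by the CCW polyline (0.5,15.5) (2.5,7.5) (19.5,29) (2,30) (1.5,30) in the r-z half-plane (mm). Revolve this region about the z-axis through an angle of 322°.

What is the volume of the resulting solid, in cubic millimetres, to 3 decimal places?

Volume = 9059.376 mm³

Profile (r,z), 5 vertices: (0.5,15.5) (2.5,7.5) (19.5,29) (2,30) (1.5,30)
edge 0: (0.5,15.5)→(2.5,7.5)  cross = 0.5·7.5 − 2.5·15.5 = -35.0000; (r_i+r_j)·cross = 3·-35.0000 = -105.0000
edge 1: (2.5,7.5)→(19.5,29)  cross = 2.5·29 − 19.5·7.5 = -73.7500; (r_i+r_j)·cross = 22·-73.7500 = -1622.5000
edge 2: (19.5,29)→(2,30)  cross = 19.5·30 − 2·29 = 527.0000; (r_i+r_j)·cross = 21.5·527.0000 = 11330.5000
edge 3: (2,30)→(1.5,30)  cross = 2·30 − 1.5·30 = 15.0000; (r_i+r_j)·cross = 3.5·15.0000 = 52.5000
edge 4: (1.5,30)→(0.5,15.5)  cross = 1.5·15.5 − 0.5·30 = 8.2500; (r_i+r_j)·cross = 2·8.2500 = 16.5000
Σcross = 441.5000 → A = |Σcross|/2 = 220.7500 mm²
Σ(r_i+r_j)·cross = 9672.0000 → first moment M = |Σ|/6 = 1612.0000
R_c = M/A = 1612.0000/220.7500 = 7.3024 mm
θ = 322° = 5.619960 rad
V = θ·R_c·A = 5.619960·7.3024·220.7500 = 9059.376 mm³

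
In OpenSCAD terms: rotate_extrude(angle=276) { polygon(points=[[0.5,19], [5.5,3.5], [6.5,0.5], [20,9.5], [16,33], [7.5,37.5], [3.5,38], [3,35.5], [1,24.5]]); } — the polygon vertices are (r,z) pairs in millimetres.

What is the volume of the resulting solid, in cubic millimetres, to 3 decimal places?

Volume = 23288.011 mm³

Profile (r,z), 9 vertices: (0.5,19) (5.5,3.5) (6.5,0.5) (20,9.5) (16,33) (7.5,37.5) (3.5,38) (3,35.5) (1,24.5)
edge 0: (0.5,19)→(5.5,3.5)  cross = 0.5·3.5 − 5.5·19 = -102.7500; (r_i+r_j)·cross = 6·-102.7500 = -616.5000
edge 1: (5.5,3.5)→(6.5,0.5)  cross = 5.5·0.5 − 6.5·3.5 = -20.0000; (r_i+r_j)·cross = 12·-20.0000 = -240.0000
edge 2: (6.5,0.5)→(20,9.5)  cross = 6.5·9.5 − 20·0.5 = 51.7500; (r_i+r_j)·cross = 26.5·51.7500 = 1371.3750
edge 3: (20,9.5)→(16,33)  cross = 20·33 − 16·9.5 = 508.0000; (r_i+r_j)·cross = 36·508.0000 = 18288.0000
edge 4: (16,33)→(7.5,37.5)  cross = 16·37.5 − 7.5·33 = 352.5000; (r_i+r_j)·cross = 23.5·352.5000 = 8283.7500
edge 5: (7.5,37.5)→(3.5,38)  cross = 7.5·38 − 3.5·37.5 = 153.7500; (r_i+r_j)·cross = 11·153.7500 = 1691.2500
edge 6: (3.5,38)→(3,35.5)  cross = 3.5·35.5 − 3·38 = 10.2500; (r_i+r_j)·cross = 6.5·10.2500 = 66.6250
edge 7: (3,35.5)→(1,24.5)  cross = 3·24.5 − 1·35.5 = 38.0000; (r_i+r_j)·cross = 4·38.0000 = 152.0000
edge 8: (1,24.5)→(0.5,19)  cross = 1·19 − 0.5·24.5 = 6.7500; (r_i+r_j)·cross = 1.5·6.7500 = 10.1250
Σcross = 998.2500 → A = |Σcross|/2 = 499.1250 mm²
Σ(r_i+r_j)·cross = 29006.6250 → first moment M = |Σ|/6 = 4834.4375
R_c = M/A = 4834.4375/499.1250 = 9.6858 mm
θ = 276° = 4.817109 rad
V = θ·R_c·A = 4.817109·9.6858·499.1250 = 23288.011 mm³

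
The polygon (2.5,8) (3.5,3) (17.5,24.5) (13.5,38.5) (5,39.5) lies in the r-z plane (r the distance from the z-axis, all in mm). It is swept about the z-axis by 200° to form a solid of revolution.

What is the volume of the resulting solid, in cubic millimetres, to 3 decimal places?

Volume = 9931.796 mm³

Profile (r,z), 5 vertices: (2.5,8) (3.5,3) (17.5,24.5) (13.5,38.5) (5,39.5)
edge 0: (2.5,8)→(3.5,3)  cross = 2.5·3 − 3.5·8 = -20.5000; (r_i+r_j)·cross = 6·-20.5000 = -123.0000
edge 1: (3.5,3)→(17.5,24.5)  cross = 3.5·24.5 − 17.5·3 = 33.2500; (r_i+r_j)·cross = 21·33.2500 = 698.2500
edge 2: (17.5,24.5)→(13.5,38.5)  cross = 17.5·38.5 − 13.5·24.5 = 343.0000; (r_i+r_j)·cross = 31·343.0000 = 10633.0000
edge 3: (13.5,38.5)→(5,39.5)  cross = 13.5·39.5 − 5·38.5 = 340.7500; (r_i+r_j)·cross = 18.5·340.7500 = 6303.8750
edge 4: (5,39.5)→(2.5,8)  cross = 5·8 − 2.5·39.5 = -58.7500; (r_i+r_j)·cross = 7.5·-58.7500 = -440.6250
Σcross = 637.7500 → A = |Σcross|/2 = 318.8750 mm²
Σ(r_i+r_j)·cross = 17071.5000 → first moment M = |Σ|/6 = 2845.2500
R_c = M/A = 2845.2500/318.8750 = 8.9228 mm
θ = 200° = 3.490659 rad
V = θ·R_c·A = 3.490659·8.9228·318.8750 = 9931.796 mm³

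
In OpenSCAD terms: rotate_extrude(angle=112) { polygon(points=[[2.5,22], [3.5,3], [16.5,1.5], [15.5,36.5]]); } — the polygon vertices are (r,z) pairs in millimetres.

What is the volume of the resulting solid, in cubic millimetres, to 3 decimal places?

Profile (r,z), 4 vertices: (2.5,22) (3.5,3) (16.5,1.5) (15.5,36.5)
edge 0: (2.5,22)→(3.5,3)  cross = 2.5·3 − 3.5·22 = -69.5000; (r_i+r_j)·cross = 6·-69.5000 = -417.0000
edge 1: (3.5,3)→(16.5,1.5)  cross = 3.5·1.5 − 16.5·3 = -44.2500; (r_i+r_j)·cross = 20·-44.2500 = -885.0000
edge 2: (16.5,1.5)→(15.5,36.5)  cross = 16.5·36.5 − 15.5·1.5 = 579.0000; (r_i+r_j)·cross = 32·579.0000 = 18528.0000
edge 3: (15.5,36.5)→(2.5,22)  cross = 15.5·22 − 2.5·36.5 = 249.7500; (r_i+r_j)·cross = 18·249.7500 = 4495.5000
Σcross = 715.0000 → A = |Σcross|/2 = 357.5000 mm²
Σ(r_i+r_j)·cross = 21721.5000 → first moment M = |Σ|/6 = 3620.2500
R_c = M/A = 3620.2500/357.5000 = 10.1266 mm
θ = 112° = 1.954769 rad
V = θ·R_c·A = 1.954769·10.1266·357.5000 = 7076.752 mm³

Volume = 7076.752 mm³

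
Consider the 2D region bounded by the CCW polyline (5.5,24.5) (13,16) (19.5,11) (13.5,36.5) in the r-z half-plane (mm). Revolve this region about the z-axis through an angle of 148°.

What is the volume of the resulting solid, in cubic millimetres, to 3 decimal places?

Profile (r,z), 4 vertices: (5.5,24.5) (13,16) (19.5,11) (13.5,36.5)
edge 0: (5.5,24.5)→(13,16)  cross = 5.5·16 − 13·24.5 = -230.5000; (r_i+r_j)·cross = 18.5·-230.5000 = -4264.2500
edge 1: (13,16)→(19.5,11)  cross = 13·11 − 19.5·16 = -169.0000; (r_i+r_j)·cross = 32.5·-169.0000 = -5492.5000
edge 2: (19.5,11)→(13.5,36.5)  cross = 19.5·36.5 − 13.5·11 = 563.2500; (r_i+r_j)·cross = 33·563.2500 = 18587.2500
edge 3: (13.5,36.5)→(5.5,24.5)  cross = 13.5·24.5 − 5.5·36.5 = 130.0000; (r_i+r_j)·cross = 19·130.0000 = 2470.0000
Σcross = 293.7500 → A = |Σcross|/2 = 146.8750 mm²
Σ(r_i+r_j)·cross = 11300.5000 → first moment M = |Σ|/6 = 1883.4167
R_c = M/A = 1883.4167/146.8750 = 12.8233 mm
θ = 148° = 2.583087 rad
V = θ·R_c·A = 2.583087·12.8233·146.8750 = 4865.030 mm³

Volume = 4865.030 mm³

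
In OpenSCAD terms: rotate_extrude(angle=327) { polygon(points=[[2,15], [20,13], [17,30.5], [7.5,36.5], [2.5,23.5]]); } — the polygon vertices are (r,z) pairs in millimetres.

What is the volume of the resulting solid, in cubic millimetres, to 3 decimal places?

Volume = 17854.226 mm³

Profile (r,z), 5 vertices: (2,15) (20,13) (17,30.5) (7.5,36.5) (2.5,23.5)
edge 0: (2,15)→(20,13)  cross = 2·13 − 20·15 = -274.0000; (r_i+r_j)·cross = 22·-274.0000 = -6028.0000
edge 1: (20,13)→(17,30.5)  cross = 20·30.5 − 17·13 = 389.0000; (r_i+r_j)·cross = 37·389.0000 = 14393.0000
edge 2: (17,30.5)→(7.5,36.5)  cross = 17·36.5 − 7.5·30.5 = 391.7500; (r_i+r_j)·cross = 24.5·391.7500 = 9597.8750
edge 3: (7.5,36.5)→(2.5,23.5)  cross = 7.5·23.5 − 2.5·36.5 = 85.0000; (r_i+r_j)·cross = 10·85.0000 = 850.0000
edge 4: (2.5,23.5)→(2,15)  cross = 2.5·15 − 2·23.5 = -9.5000; (r_i+r_j)·cross = 4.5·-9.5000 = -42.7500
Σcross = 582.2500 → A = |Σcross|/2 = 291.1250 mm²
Σ(r_i+r_j)·cross = 18770.1250 → first moment M = |Σ|/6 = 3128.3542
R_c = M/A = 3128.3542/291.1250 = 10.7457 mm
θ = 327° = 5.707227 rad
V = θ·R_c·A = 5.707227·10.7457·291.1250 = 17854.226 mm³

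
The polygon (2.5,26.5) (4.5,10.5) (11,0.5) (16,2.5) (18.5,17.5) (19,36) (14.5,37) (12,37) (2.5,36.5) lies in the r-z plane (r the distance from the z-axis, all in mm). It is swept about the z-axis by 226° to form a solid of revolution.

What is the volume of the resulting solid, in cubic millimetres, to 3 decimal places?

Profile (r,z), 9 vertices: (2.5,26.5) (4.5,10.5) (11,0.5) (16,2.5) (18.5,17.5) (19,36) (14.5,37) (12,37) (2.5,36.5)
edge 0: (2.5,26.5)→(4.5,10.5)  cross = 2.5·10.5 − 4.5·26.5 = -93.0000; (r_i+r_j)·cross = 7·-93.0000 = -651.0000
edge 1: (4.5,10.5)→(11,0.5)  cross = 4.5·0.5 − 11·10.5 = -113.2500; (r_i+r_j)·cross = 15.5·-113.2500 = -1755.3750
edge 2: (11,0.5)→(16,2.5)  cross = 11·2.5 − 16·0.5 = 19.5000; (r_i+r_j)·cross = 27·19.5000 = 526.5000
edge 3: (16,2.5)→(18.5,17.5)  cross = 16·17.5 − 18.5·2.5 = 233.7500; (r_i+r_j)·cross = 34.5·233.7500 = 8064.3750
edge 4: (18.5,17.5)→(19,36)  cross = 18.5·36 − 19·17.5 = 333.5000; (r_i+r_j)·cross = 37.5·333.5000 = 12506.2500
edge 5: (19,36)→(14.5,37)  cross = 19·37 − 14.5·36 = 181.0000; (r_i+r_j)·cross = 33.5·181.0000 = 6063.5000
edge 6: (14.5,37)→(12,37)  cross = 14.5·37 − 12·37 = 92.5000; (r_i+r_j)·cross = 26.5·92.5000 = 2451.2500
edge 7: (12,37)→(2.5,36.5)  cross = 12·36.5 − 2.5·37 = 345.5000; (r_i+r_j)·cross = 14.5·345.5000 = 5009.7500
edge 8: (2.5,36.5)→(2.5,26.5)  cross = 2.5·26.5 − 2.5·36.5 = -25.0000; (r_i+r_j)·cross = 5·-25.0000 = -125.0000
Σcross = 974.5000 → A = |Σcross|/2 = 487.2500 mm²
Σ(r_i+r_j)·cross = 32090.2500 → first moment M = |Σ|/6 = 5348.3750
R_c = M/A = 5348.3750/487.2500 = 10.9767 mm
θ = 226° = 3.944444 rad
V = θ·R_c·A = 3.944444·10.9767·487.2500 = 21096.366 mm³

Volume = 21096.366 mm³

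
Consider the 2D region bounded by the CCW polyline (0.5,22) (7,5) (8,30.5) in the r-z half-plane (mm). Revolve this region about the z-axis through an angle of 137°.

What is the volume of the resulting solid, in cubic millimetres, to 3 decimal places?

Volume = 1128.849 mm³

Profile (r,z), 3 vertices: (0.5,22) (7,5) (8,30.5)
edge 0: (0.5,22)→(7,5)  cross = 0.5·5 − 7·22 = -151.5000; (r_i+r_j)·cross = 7.5·-151.5000 = -1136.2500
edge 1: (7,5)→(8,30.5)  cross = 7·30.5 − 8·5 = 173.5000; (r_i+r_j)·cross = 15·173.5000 = 2602.5000
edge 2: (8,30.5)→(0.5,22)  cross = 8·22 − 0.5·30.5 = 160.7500; (r_i+r_j)·cross = 8.5·160.7500 = 1366.3750
Σcross = 182.7500 → A = |Σcross|/2 = 91.3750 mm²
Σ(r_i+r_j)·cross = 2832.6250 → first moment M = |Σ|/6 = 472.1042
R_c = M/A = 472.1042/91.3750 = 5.1667 mm
θ = 137° = 2.391101 rad
V = θ·R_c·A = 2.391101·5.1667·91.3750 = 1128.849 mm³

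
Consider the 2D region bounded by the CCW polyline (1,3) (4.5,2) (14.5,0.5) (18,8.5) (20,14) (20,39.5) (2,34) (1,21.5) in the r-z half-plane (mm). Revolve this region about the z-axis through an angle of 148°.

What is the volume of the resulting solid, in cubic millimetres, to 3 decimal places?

Volume = 17164.454 mm³

Profile (r,z), 8 vertices: (1,3) (4.5,2) (14.5,0.5) (18,8.5) (20,14) (20,39.5) (2,34) (1,21.5)
edge 0: (1,3)→(4.5,2)  cross = 1·2 − 4.5·3 = -11.5000; (r_i+r_j)·cross = 5.5·-11.5000 = -63.2500
edge 1: (4.5,2)→(14.5,0.5)  cross = 4.5·0.5 − 14.5·2 = -26.7500; (r_i+r_j)·cross = 19·-26.7500 = -508.2500
edge 2: (14.5,0.5)→(18,8.5)  cross = 14.5·8.5 − 18·0.5 = 114.2500; (r_i+r_j)·cross = 32.5·114.2500 = 3713.1250
edge 3: (18,8.5)→(20,14)  cross = 18·14 − 20·8.5 = 82.0000; (r_i+r_j)·cross = 38·82.0000 = 3116.0000
edge 4: (20,14)→(20,39.5)  cross = 20·39.5 − 20·14 = 510.0000; (r_i+r_j)·cross = 40·510.0000 = 20400.0000
edge 5: (20,39.5)→(2,34)  cross = 20·34 − 2·39.5 = 601.0000; (r_i+r_j)·cross = 22·601.0000 = 13222.0000
edge 6: (2,34)→(1,21.5)  cross = 2·21.5 − 1·34 = 9.0000; (r_i+r_j)·cross = 3·9.0000 = 27.0000
edge 7: (1,21.5)→(1,3)  cross = 1·3 − 1·21.5 = -18.5000; (r_i+r_j)·cross = 2·-18.5000 = -37.0000
Σcross = 1259.5000 → A = |Σcross|/2 = 629.7500 mm²
Σ(r_i+r_j)·cross = 39869.6250 → first moment M = |Σ|/6 = 6644.9375
R_c = M/A = 6644.9375/629.7500 = 10.5517 mm
θ = 148° = 2.583087 rad
V = θ·R_c·A = 2.583087·10.5517·629.7500 = 17164.454 mm³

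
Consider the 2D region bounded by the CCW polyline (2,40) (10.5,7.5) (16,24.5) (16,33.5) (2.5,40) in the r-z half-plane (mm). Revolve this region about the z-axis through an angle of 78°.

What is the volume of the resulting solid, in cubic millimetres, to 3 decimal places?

Volume = 3077.404 mm³

Profile (r,z), 5 vertices: (2,40) (10.5,7.5) (16,24.5) (16,33.5) (2.5,40)
edge 0: (2,40)→(10.5,7.5)  cross = 2·7.5 − 10.5·40 = -405.0000; (r_i+r_j)·cross = 12.5·-405.0000 = -5062.5000
edge 1: (10.5,7.5)→(16,24.5)  cross = 10.5·24.5 − 16·7.5 = 137.2500; (r_i+r_j)·cross = 26.5·137.2500 = 3637.1250
edge 2: (16,24.5)→(16,33.5)  cross = 16·33.5 − 16·24.5 = 144.0000; (r_i+r_j)·cross = 32·144.0000 = 4608.0000
edge 3: (16,33.5)→(2.5,40)  cross = 16·40 − 2.5·33.5 = 556.2500; (r_i+r_j)·cross = 18.5·556.2500 = 10290.6250
edge 4: (2.5,40)→(2,40)  cross = 2.5·40 − 2·40 = 20.0000; (r_i+r_j)·cross = 4.5·20.0000 = 90.0000
Σcross = 452.5000 → A = |Σcross|/2 = 226.2500 mm²
Σ(r_i+r_j)·cross = 13563.2500 → first moment M = |Σ|/6 = 2260.5417
R_c = M/A = 2260.5417/226.2500 = 9.9913 mm
θ = 78° = 1.361357 rad
V = θ·R_c·A = 1.361357·9.9913·226.2500 = 3077.404 mm³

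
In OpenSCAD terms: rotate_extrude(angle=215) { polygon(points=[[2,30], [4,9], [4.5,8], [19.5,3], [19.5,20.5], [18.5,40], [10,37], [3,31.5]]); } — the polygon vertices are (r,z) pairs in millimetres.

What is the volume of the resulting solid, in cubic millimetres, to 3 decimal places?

Profile (r,z), 8 vertices: (2,30) (4,9) (4.5,8) (19.5,3) (19.5,20.5) (18.5,40) (10,37) (3,31.5)
edge 0: (2,30)→(4,9)  cross = 2·9 − 4·30 = -102.0000; (r_i+r_j)·cross = 6·-102.0000 = -612.0000
edge 1: (4,9)→(4.5,8)  cross = 4·8 − 4.5·9 = -8.5000; (r_i+r_j)·cross = 8.5·-8.5000 = -72.2500
edge 2: (4.5,8)→(19.5,3)  cross = 4.5·3 − 19.5·8 = -142.5000; (r_i+r_j)·cross = 24·-142.5000 = -3420.0000
edge 3: (19.5,3)→(19.5,20.5)  cross = 19.5·20.5 − 19.5·3 = 341.2500; (r_i+r_j)·cross = 39·341.2500 = 13308.7500
edge 4: (19.5,20.5)→(18.5,40)  cross = 19.5·40 − 18.5·20.5 = 400.7500; (r_i+r_j)·cross = 38·400.7500 = 15228.5000
edge 5: (18.5,40)→(10,37)  cross = 18.5·37 − 10·40 = 284.5000; (r_i+r_j)·cross = 28.5·284.5000 = 8108.2500
edge 6: (10,37)→(3,31.5)  cross = 10·31.5 − 3·37 = 204.0000; (r_i+r_j)·cross = 13·204.0000 = 2652.0000
edge 7: (3,31.5)→(2,30)  cross = 3·30 − 2·31.5 = 27.0000; (r_i+r_j)·cross = 5·27.0000 = 135.0000
Σcross = 1004.5000 → A = |Σcross|/2 = 502.2500 mm²
Σ(r_i+r_j)·cross = 35328.2500 → first moment M = |Σ|/6 = 5888.0417
R_c = M/A = 5888.0417/502.2500 = 11.7233 mm
θ = 215° = 3.752458 rad
V = θ·R_c·A = 3.752458·11.7233·502.2500 = 22094.628 mm³

Volume = 22094.628 mm³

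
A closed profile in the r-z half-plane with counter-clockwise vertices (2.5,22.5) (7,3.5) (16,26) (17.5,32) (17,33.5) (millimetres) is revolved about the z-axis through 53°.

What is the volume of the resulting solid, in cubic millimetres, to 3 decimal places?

Volume = 1646.177 mm³

Profile (r,z), 5 vertices: (2.5,22.5) (7,3.5) (16,26) (17.5,32) (17,33.5)
edge 0: (2.5,22.5)→(7,3.5)  cross = 2.5·3.5 − 7·22.5 = -148.7500; (r_i+r_j)·cross = 9.5·-148.7500 = -1413.1250
edge 1: (7,3.5)→(16,26)  cross = 7·26 − 16·3.5 = 126.0000; (r_i+r_j)·cross = 23·126.0000 = 2898.0000
edge 2: (16,26)→(17.5,32)  cross = 16·32 − 17.5·26 = 57.0000; (r_i+r_j)·cross = 33.5·57.0000 = 1909.5000
edge 3: (17.5,32)→(17,33.5)  cross = 17.5·33.5 − 17·32 = 42.2500; (r_i+r_j)·cross = 34.5·42.2500 = 1457.6250
edge 4: (17,33.5)→(2.5,22.5)  cross = 17·22.5 − 2.5·33.5 = 298.7500; (r_i+r_j)·cross = 19.5·298.7500 = 5825.6250
Σcross = 375.2500 → A = |Σcross|/2 = 187.6250 mm²
Σ(r_i+r_j)·cross = 10677.6250 → first moment M = |Σ|/6 = 1779.6042
R_c = M/A = 1779.6042/187.6250 = 9.4849 mm
θ = 53° = 0.925025 rad
V = θ·R_c·A = 0.925025·9.4849·187.6250 = 1646.177 mm³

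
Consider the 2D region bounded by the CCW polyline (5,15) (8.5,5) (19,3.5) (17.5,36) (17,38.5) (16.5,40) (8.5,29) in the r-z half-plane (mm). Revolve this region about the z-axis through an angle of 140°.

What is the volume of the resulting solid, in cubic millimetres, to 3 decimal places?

Volume = 10754.486 mm³

Profile (r,z), 7 vertices: (5,15) (8.5,5) (19,3.5) (17.5,36) (17,38.5) (16.5,40) (8.5,29)
edge 0: (5,15)→(8.5,5)  cross = 5·5 − 8.5·15 = -102.5000; (r_i+r_j)·cross = 13.5·-102.5000 = -1383.7500
edge 1: (8.5,5)→(19,3.5)  cross = 8.5·3.5 − 19·5 = -65.2500; (r_i+r_j)·cross = 27.5·-65.2500 = -1794.3750
edge 2: (19,3.5)→(17.5,36)  cross = 19·36 − 17.5·3.5 = 622.7500; (r_i+r_j)·cross = 36.5·622.7500 = 22730.3750
edge 3: (17.5,36)→(17,38.5)  cross = 17.5·38.5 − 17·36 = 61.7500; (r_i+r_j)·cross = 34.5·61.7500 = 2130.3750
edge 4: (17,38.5)→(16.5,40)  cross = 17·40 − 16.5·38.5 = 44.7500; (r_i+r_j)·cross = 33.5·44.7500 = 1499.1250
edge 5: (16.5,40)→(8.5,29)  cross = 16.5·29 − 8.5·40 = 138.5000; (r_i+r_j)·cross = 25·138.5000 = 3462.5000
edge 6: (8.5,29)→(5,15)  cross = 8.5·15 − 5·29 = -17.5000; (r_i+r_j)·cross = 13.5·-17.5000 = -236.2500
Σcross = 682.5000 → A = |Σcross|/2 = 341.2500 mm²
Σ(r_i+r_j)·cross = 26408.0000 → first moment M = |Σ|/6 = 4401.3333
R_c = M/A = 4401.3333/341.2500 = 12.8977 mm
θ = 140° = 2.443461 rad
V = θ·R_c·A = 2.443461·12.8977·341.2500 = 10754.486 mm³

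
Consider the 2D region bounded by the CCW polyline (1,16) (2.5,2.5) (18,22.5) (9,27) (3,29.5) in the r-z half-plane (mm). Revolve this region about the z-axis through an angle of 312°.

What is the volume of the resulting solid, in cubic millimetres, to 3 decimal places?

Volume = 9113.717 mm³

Profile (r,z), 5 vertices: (1,16) (2.5,2.5) (18,22.5) (9,27) (3,29.5)
edge 0: (1,16)→(2.5,2.5)  cross = 1·2.5 − 2.5·16 = -37.5000; (r_i+r_j)·cross = 3.5·-37.5000 = -131.2500
edge 1: (2.5,2.5)→(18,22.5)  cross = 2.5·22.5 − 18·2.5 = 11.2500; (r_i+r_j)·cross = 20.5·11.2500 = 230.6250
edge 2: (18,22.5)→(9,27)  cross = 18·27 − 9·22.5 = 283.5000; (r_i+r_j)·cross = 27·283.5000 = 7654.5000
edge 3: (9,27)→(3,29.5)  cross = 9·29.5 − 3·27 = 184.5000; (r_i+r_j)·cross = 12·184.5000 = 2214.0000
edge 4: (3,29.5)→(1,16)  cross = 3·16 − 1·29.5 = 18.5000; (r_i+r_j)·cross = 4·18.5000 = 74.0000
Σcross = 460.2500 → A = |Σcross|/2 = 230.1250 mm²
Σ(r_i+r_j)·cross = 10041.8750 → first moment M = |Σ|/6 = 1673.6458
R_c = M/A = 1673.6458/230.1250 = 7.2728 mm
θ = 312° = 5.445427 rad
V = θ·R_c·A = 5.445427·7.2728·230.1250 = 9113.717 mm³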